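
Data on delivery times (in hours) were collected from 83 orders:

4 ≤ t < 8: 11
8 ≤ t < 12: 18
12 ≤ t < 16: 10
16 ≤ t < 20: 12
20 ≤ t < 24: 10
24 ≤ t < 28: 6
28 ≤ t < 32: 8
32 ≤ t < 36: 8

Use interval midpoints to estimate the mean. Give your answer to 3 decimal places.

17.952

Midpoints: 6, 10, 14, 18, 22, 26, 30, 34
Σfm = 11×6 + 18×10 + 10×14 + 12×18 + 10×22 + 6×26 + 8×30 + 8×34 = 1490
n = Σf = 83
Mean = 1490 / 83 = 17.9518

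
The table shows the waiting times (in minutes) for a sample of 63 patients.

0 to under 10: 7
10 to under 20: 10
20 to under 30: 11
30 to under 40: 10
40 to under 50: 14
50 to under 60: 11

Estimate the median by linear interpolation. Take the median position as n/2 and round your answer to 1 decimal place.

Cumulative frequencies: 7, 17, 28, 38, 52, 63
n = 63; position = n/2 = 31.5.
This falls in the class 30 to under 40: L = 30, F = 28, f = 10, h = 10.
Median ≈ 30 + ((31.5 − 28) / 10) × 10 = 33.5000

33.5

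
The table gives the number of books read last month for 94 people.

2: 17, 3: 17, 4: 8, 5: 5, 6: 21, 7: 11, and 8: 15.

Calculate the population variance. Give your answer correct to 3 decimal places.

4.561

Values: 2, 3, 4, 5, 6, 7, 8
n = 94, Σfx = 465, mean = 4.9468
Σfx² = 2729
Σf(x − x̄)² = Σfx² − (Σfx)²/n = 2729 − 465²/94 = 428.7340
Population variance = 428.7340 / 94 = 4.5610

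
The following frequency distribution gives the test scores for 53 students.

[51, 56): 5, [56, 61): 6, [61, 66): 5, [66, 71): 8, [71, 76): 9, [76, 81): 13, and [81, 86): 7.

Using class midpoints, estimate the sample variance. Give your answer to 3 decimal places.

89.967

Midpoints: 53.5, 58.5, 63.5, 68.5, 73.5, 78.5, 83.5
n = 53, Σfm = 3750.5, mean = 70.7642
Σfm² = 270079.25
Σf(m − x̄)² = Σfm² − (Σfm)²/n = 270079.25 − 3750.5²/53 = 4678.3019
Sample variance = 4678.3019 / 52 = 89.9673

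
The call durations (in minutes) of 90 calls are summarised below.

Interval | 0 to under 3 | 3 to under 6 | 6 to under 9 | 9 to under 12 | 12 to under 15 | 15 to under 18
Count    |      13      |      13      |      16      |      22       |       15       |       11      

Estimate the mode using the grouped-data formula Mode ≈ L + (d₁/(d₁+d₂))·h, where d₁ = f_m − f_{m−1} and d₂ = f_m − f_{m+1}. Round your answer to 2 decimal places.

10.38

Modal class: 9 to under 12 (highest frequency 22).
d₁ = 22 − 16 = 6, d₂ = 22 − 15 = 7
Mode ≈ 9 + (6/(6+7)) × 3 = 9 + 1.3846 = 10.3846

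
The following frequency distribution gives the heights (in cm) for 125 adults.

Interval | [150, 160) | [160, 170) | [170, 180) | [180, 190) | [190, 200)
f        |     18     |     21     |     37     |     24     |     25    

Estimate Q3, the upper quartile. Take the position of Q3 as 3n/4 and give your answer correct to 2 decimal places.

187.40

Cumulative frequencies: 18, 39, 76, 100, 125
n = 125; position = 3n/4 = 93.75.
This falls in the class [180, 190): L = 180, F = 76, f = 24, h = 10.
Upper quartile ≈ 180 + ((93.75 − 76) / 24) × 10 = 187.3958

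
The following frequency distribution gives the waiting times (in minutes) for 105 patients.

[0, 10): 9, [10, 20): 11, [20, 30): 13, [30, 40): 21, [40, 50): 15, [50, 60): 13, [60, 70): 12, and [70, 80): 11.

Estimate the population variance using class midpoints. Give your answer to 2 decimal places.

Midpoints: 5, 15, 25, 35, 45, 55, 65, 75
n = 105, Σfm = 4265, mean = 40.6190
Σfm² = 218825
Σf(m − x̄)² = Σfm² − (Σfm)²/n = 218825 − 4265²/105 = 45584.7619
Population variance = 45584.7619 / 105 = 434.1406

434.14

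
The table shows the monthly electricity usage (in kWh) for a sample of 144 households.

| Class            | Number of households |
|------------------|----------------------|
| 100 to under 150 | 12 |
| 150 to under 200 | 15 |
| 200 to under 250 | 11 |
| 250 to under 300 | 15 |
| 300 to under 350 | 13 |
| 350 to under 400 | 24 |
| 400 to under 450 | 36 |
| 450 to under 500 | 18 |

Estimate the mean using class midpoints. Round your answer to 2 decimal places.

331.94

Midpoints: 125, 175, 225, 275, 325, 375, 425, 475
Σfm = 12×125 + 15×175 + 11×225 + 15×275 + 13×325 + 24×375 + 36×425 + 18×475 = 47800
n = Σf = 144
Mean = 47800 / 144 = 331.9444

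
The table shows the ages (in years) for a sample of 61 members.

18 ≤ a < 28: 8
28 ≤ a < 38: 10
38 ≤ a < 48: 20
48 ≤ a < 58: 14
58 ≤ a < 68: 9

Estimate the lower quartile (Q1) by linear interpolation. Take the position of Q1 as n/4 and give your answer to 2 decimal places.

Cumulative frequencies: 8, 18, 38, 52, 61
n = 61; position = n/4 = 15.25.
This falls in the class 28 ≤ a < 38: L = 28, F = 8, f = 10, h = 10.
Lower quartile ≈ 28 + ((15.25 − 8) / 10) × 10 = 35.2500

35.25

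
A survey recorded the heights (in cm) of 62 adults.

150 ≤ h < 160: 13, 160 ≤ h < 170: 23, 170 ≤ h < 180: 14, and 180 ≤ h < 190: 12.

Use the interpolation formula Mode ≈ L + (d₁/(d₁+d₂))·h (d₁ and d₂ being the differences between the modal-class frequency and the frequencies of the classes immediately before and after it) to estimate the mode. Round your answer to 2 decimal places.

165.26

Modal class: 160 ≤ h < 170 (highest frequency 23).
d₁ = 23 − 13 = 10, d₂ = 23 − 14 = 9
Mode ≈ 160 + (10/(10+9)) × 10 = 160 + 5.2632 = 165.2632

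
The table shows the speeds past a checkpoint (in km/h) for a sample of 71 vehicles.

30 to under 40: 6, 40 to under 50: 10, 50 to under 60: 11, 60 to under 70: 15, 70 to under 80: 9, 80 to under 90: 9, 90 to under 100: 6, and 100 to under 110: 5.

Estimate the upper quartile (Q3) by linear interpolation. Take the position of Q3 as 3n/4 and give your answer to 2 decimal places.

Cumulative frequencies: 6, 16, 27, 42, 51, 60, 66, 71
n = 71; position = 3n/4 = 53.25.
This falls in the class 80 to under 90: L = 80, F = 51, f = 9, h = 10.
Upper quartile ≈ 80 + ((53.25 − 51) / 9) × 10 = 82.5000

82.50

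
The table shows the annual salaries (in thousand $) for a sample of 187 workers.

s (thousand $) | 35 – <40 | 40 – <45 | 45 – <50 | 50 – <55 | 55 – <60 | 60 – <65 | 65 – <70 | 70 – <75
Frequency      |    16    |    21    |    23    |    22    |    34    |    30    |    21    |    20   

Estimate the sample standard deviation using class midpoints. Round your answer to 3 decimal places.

Midpoints: 37.5, 42.5, 47.5, 52.5, 57.5, 62.5, 67.5, 72.5
n = 187, Σfm = 10437.5, mean = 55.8155
Σfm² = 603368.75
Σf(m − x̄)² = Σfm² − (Σfm)²/n = 603368.75 − 10437.5²/187 = 20794.3850
Sample variance = 20794.3850 / 186 = 111.7978
Standard deviation = √111.7978 = 10.5734

10.573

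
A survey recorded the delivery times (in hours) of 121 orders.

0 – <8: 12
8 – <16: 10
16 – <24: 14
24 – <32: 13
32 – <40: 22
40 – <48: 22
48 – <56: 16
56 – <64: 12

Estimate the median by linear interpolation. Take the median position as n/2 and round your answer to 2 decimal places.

36.18

Cumulative frequencies: 12, 22, 36, 49, 71, 93, 109, 121
n = 121; position = n/2 = 60.5.
This falls in the class 32 – <40: L = 32, F = 49, f = 22, h = 8.
Median ≈ 32 + ((60.5 − 49) / 22) × 8 = 36.1818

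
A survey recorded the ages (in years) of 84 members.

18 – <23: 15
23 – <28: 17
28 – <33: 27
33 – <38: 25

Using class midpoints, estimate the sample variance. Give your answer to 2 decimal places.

Midpoints: 20.5, 25.5, 30.5, 35.5
n = 84, Σfm = 2452, mean = 29.1905
Σfm² = 73981
Σf(m − x̄)² = Σfm² − (Σfm)²/n = 73981 − 2452²/84 = 2405.9524
Sample variance = 2405.9524 / 83 = 28.9874

28.99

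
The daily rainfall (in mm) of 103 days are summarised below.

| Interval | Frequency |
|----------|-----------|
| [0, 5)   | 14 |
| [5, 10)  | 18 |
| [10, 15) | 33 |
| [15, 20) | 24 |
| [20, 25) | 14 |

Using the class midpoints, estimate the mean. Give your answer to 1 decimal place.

12.8

Midpoints: 2.5, 7.5, 12.5, 17.5, 22.5
Σfm = 14×2.5 + 18×7.5 + 33×12.5 + 24×17.5 + 14×22.5 = 1317.5
n = Σf = 103
Mean = 1317.5 / 103 = 12.7913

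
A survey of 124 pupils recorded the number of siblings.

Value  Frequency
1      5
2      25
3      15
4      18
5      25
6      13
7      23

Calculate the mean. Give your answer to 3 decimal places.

4.323

Values: 1, 2, 3, 4, 5, 6, 7
Σfx = 5×1 + 25×2 + 15×3 + 18×4 + 25×5 + 13×6 + 23×7 = 536
n = Σf = 124
Mean = 536 / 124 = 4.3226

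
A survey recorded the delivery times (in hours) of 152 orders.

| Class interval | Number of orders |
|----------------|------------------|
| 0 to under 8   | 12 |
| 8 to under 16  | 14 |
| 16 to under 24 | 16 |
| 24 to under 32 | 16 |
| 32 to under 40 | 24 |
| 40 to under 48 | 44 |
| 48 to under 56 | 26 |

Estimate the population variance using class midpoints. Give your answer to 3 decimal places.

225.008

Midpoints: 4, 12, 20, 28, 36, 44, 52
n = 152, Σfm = 5136, mean = 33.7895
Σfm² = 207744
Σf(m − x̄)² = Σfm² − (Σfm)²/n = 207744 − 5136²/152 = 34201.2632
Population variance = 34201.2632 / 152 = 225.0083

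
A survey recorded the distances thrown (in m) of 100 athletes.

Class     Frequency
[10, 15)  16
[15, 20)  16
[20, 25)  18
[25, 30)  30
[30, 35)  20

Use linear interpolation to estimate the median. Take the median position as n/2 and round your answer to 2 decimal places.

25.00

Cumulative frequencies: 16, 32, 50, 80, 100
n = 100; position = n/2 = 50.
This falls in the class [20, 25): L = 20, F = 32, f = 18, h = 5.
Median ≈ 20 + ((50 − 32) / 18) × 5 = 25.0000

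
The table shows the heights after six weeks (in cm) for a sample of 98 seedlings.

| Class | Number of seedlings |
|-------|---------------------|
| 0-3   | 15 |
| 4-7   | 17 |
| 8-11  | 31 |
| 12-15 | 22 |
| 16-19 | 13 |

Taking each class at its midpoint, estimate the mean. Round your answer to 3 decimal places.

9.541

Midpoints: 1.5, 5.5, 9.5, 13.5, 17.5
Σfm = 15×1.5 + 17×5.5 + 31×9.5 + 22×13.5 + 13×17.5 = 935
n = Σf = 98
Mean = 935 / 98 = 9.5408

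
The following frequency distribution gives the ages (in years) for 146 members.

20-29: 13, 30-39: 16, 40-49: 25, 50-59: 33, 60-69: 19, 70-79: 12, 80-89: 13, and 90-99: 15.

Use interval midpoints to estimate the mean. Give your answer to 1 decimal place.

57.7

Midpoints: 24.5, 34.5, 44.5, 54.5, 64.5, 74.5, 84.5, 94.5
Σfm = 13×24.5 + 16×34.5 + 25×44.5 + 33×54.5 + 19×64.5 + 12×74.5 + 13×84.5 + 15×94.5 = 8417
n = Σf = 146
Mean = 8417 / 146 = 57.6507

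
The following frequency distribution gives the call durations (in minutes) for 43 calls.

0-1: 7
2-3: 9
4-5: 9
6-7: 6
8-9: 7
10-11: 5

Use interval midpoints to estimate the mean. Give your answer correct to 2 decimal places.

5.06

Midpoints: 0.5, 2.5, 4.5, 6.5, 8.5, 10.5
Σfm = 7×0.5 + 9×2.5 + 9×4.5 + 6×6.5 + 7×8.5 + 5×10.5 = 217.5
n = Σf = 43
Mean = 217.5 / 43 = 5.0581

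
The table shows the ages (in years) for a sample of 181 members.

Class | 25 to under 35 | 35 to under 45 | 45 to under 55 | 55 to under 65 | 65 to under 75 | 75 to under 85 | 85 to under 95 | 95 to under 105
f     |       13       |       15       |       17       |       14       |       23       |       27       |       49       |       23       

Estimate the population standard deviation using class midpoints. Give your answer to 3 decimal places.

Midpoints: 30, 40, 50, 60, 70, 80, 90, 100
n = 181, Σfm = 13160, mean = 72.7072
Σfm² = 1041000
Σf(m − x̄)² = Σfm² − (Σfm)²/n = 1041000 − 13160²/181 = 84173.4807
Population variance = 84173.4807 / 181 = 465.0469
Standard deviation = √465.0469 = 21.5649

21.565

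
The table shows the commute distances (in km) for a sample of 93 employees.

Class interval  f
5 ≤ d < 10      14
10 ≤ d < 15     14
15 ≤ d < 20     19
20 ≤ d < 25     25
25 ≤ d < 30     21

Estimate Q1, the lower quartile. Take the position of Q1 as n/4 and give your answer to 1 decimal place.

13.3

Cumulative frequencies: 14, 28, 47, 72, 93
n = 93; position = n/4 = 23.25.
This falls in the class 10 ≤ d < 15: L = 10, F = 14, f = 14, h = 5.
Lower quartile ≈ 10 + ((23.25 − 14) / 14) × 5 = 13.3036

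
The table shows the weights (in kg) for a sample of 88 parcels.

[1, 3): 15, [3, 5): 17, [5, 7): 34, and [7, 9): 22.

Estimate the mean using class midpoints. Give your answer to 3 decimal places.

5.432

Midpoints: 2, 4, 6, 8
Σfm = 15×2 + 17×4 + 34×6 + 22×8 = 478
n = Σf = 88
Mean = 478 / 88 = 5.4318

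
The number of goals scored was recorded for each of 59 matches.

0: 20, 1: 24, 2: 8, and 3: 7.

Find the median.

1

Cumulative frequencies: 20, 44, 52, 59
n = 59, so the median is the value in position (n+1)/2 = 30.
Position 30 falls at value 1.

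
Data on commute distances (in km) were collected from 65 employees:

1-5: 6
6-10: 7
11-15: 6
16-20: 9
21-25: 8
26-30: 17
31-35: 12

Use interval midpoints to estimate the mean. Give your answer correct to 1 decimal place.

21.1

Midpoints: 3, 8, 13, 18, 23, 28, 33
Σfm = 6×3 + 7×8 + 6×13 + 9×18 + 8×23 + 17×28 + 12×33 = 1370
n = Σf = 65
Mean = 1370 / 65 = 21.0769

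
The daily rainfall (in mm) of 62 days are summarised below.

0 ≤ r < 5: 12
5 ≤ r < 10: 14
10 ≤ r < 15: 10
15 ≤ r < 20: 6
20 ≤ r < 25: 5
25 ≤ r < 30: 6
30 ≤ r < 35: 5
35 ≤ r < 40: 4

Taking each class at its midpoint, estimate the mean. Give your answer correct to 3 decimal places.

15.403

Midpoints: 2.5, 7.5, 12.5, 17.5, 22.5, 27.5, 32.5, 37.5
Σfm = 12×2.5 + 14×7.5 + 10×12.5 + 6×17.5 + 5×22.5 + 6×27.5 + 5×32.5 + 4×37.5 = 955
n = Σf = 62
Mean = 955 / 62 = 15.4032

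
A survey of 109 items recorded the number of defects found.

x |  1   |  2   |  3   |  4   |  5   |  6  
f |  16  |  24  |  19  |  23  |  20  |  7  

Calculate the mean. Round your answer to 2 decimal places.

Values: 1, 2, 3, 4, 5, 6
Σfx = 16×1 + 24×2 + 19×3 + 23×4 + 20×5 + 7×6 = 355
n = Σf = 109
Mean = 355 / 109 = 3.2569

3.26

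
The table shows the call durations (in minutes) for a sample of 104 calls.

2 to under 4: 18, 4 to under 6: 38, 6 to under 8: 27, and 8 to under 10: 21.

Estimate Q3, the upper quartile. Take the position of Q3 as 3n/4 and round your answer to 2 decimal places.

7.63

Cumulative frequencies: 18, 56, 83, 104
n = 104; position = 3n/4 = 78.
This falls in the class 6 to under 8: L = 6, F = 56, f = 27, h = 2.
Upper quartile ≈ 6 + ((78 − 56) / 27) × 2 = 7.6296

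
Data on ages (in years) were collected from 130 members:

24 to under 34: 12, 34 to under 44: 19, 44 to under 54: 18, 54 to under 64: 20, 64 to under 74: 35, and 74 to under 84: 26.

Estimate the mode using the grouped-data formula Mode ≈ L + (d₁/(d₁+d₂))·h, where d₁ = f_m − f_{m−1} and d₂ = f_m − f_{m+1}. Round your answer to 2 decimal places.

70.25

Modal class: 64 to under 74 (highest frequency 35).
d₁ = 35 − 20 = 15, d₂ = 35 − 26 = 9
Mode ≈ 64 + (15/(15+9)) × 10 = 64 + 6.2500 = 70.2500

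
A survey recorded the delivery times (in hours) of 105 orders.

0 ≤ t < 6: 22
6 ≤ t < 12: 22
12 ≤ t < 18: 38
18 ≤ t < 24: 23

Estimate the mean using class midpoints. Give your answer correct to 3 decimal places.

12.543

Midpoints: 3, 9, 15, 21
Σfm = 22×3 + 22×9 + 38×15 + 23×21 = 1317
n = Σf = 105
Mean = 1317 / 105 = 12.5429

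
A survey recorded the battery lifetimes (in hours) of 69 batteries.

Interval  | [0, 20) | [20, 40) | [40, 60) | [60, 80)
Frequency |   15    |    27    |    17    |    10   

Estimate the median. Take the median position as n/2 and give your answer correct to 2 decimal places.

34.44

Cumulative frequencies: 15, 42, 59, 69
n = 69; position = n/2 = 34.5.
This falls in the class [20, 40): L = 20, F = 15, f = 27, h = 20.
Median ≈ 20 + ((34.5 − 15) / 27) × 20 = 34.4444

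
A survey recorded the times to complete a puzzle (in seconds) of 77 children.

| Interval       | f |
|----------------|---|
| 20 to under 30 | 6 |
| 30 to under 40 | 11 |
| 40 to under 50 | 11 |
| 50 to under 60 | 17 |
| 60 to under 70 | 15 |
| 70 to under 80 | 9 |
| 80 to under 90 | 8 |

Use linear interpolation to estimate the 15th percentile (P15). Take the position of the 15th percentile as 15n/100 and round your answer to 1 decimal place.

Cumulative frequencies: 6, 17, 28, 45, 60, 69, 77
n = 77; position = 15n/100 = 11.55.
This falls in the class 30 to under 40: L = 30, F = 6, f = 11, h = 10.
15th percentile ≈ 30 + ((11.55 − 6) / 11) × 10 = 35.0455

35.0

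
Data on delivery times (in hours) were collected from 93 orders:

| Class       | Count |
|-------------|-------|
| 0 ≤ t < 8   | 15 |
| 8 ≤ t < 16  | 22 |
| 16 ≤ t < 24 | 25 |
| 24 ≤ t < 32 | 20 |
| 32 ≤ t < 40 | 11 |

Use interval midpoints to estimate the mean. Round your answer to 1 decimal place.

19.1

Midpoints: 4, 12, 20, 28, 36
Σfm = 15×4 + 22×12 + 25×20 + 20×28 + 11×36 = 1780
n = Σf = 93
Mean = 1780 / 93 = 19.1398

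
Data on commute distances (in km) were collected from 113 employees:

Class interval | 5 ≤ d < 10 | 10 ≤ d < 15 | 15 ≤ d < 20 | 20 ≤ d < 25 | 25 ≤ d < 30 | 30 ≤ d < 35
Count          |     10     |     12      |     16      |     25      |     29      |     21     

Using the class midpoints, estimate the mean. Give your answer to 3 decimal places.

22.544

Midpoints: 7.5, 12.5, 17.5, 22.5, 27.5, 32.5
Σfm = 10×7.5 + 12×12.5 + 16×17.5 + 25×22.5 + 29×27.5 + 21×32.5 = 2547.5
n = Σf = 113
Mean = 2547.5 / 113 = 22.5442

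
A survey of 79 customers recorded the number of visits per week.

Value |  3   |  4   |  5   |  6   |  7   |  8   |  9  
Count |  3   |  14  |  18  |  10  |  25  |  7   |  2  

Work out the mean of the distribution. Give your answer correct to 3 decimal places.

5.873

Values: 3, 4, 5, 6, 7, 8, 9
Σfx = 3×3 + 14×4 + 18×5 + 10×6 + 25×7 + 7×8 + 2×9 = 464
n = Σf = 79
Mean = 464 / 79 = 5.8734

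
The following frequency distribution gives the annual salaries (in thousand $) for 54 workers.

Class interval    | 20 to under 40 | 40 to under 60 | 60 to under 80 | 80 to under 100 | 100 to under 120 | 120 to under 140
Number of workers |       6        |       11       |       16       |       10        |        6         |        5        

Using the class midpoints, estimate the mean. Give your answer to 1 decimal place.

Midpoints: 30, 50, 70, 90, 110, 130
Σfm = 6×30 + 11×50 + 16×70 + 10×90 + 6×110 + 5×130 = 4060
n = Σf = 54
Mean = 4060 / 54 = 75.1852

75.2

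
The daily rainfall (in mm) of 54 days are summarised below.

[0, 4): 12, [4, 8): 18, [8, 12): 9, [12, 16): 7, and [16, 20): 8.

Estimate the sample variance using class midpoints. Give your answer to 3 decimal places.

29.680

Midpoints: 2, 6, 10, 14, 18
n = 54, Σfm = 464, mean = 8.5926
Σfm² = 5560
Σf(m − x̄)² = Σfm² − (Σfm)²/n = 5560 − 464²/54 = 1573.0370
Sample variance = 1573.0370 / 53 = 29.6799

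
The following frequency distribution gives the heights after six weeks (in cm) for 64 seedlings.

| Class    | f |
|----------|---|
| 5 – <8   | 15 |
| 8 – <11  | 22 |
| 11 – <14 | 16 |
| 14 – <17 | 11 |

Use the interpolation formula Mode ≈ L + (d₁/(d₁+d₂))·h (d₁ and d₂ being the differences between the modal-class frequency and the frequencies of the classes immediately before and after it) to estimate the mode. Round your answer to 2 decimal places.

Modal class: 8 – <11 (highest frequency 22).
d₁ = 22 − 15 = 7, d₂ = 22 − 16 = 6
Mode ≈ 8 + (7/(7+6)) × 3 = 8 + 1.6154 = 9.6154

9.62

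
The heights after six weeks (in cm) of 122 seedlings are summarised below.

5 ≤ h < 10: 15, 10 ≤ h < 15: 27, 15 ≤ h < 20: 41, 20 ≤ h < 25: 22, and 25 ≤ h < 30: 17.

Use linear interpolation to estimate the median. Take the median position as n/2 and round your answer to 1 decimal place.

Cumulative frequencies: 15, 42, 83, 105, 122
n = 122; position = n/2 = 61.
This falls in the class 15 ≤ h < 20: L = 15, F = 42, f = 41, h = 5.
Median ≈ 15 + ((61 − 42) / 41) × 5 = 17.3171

17.3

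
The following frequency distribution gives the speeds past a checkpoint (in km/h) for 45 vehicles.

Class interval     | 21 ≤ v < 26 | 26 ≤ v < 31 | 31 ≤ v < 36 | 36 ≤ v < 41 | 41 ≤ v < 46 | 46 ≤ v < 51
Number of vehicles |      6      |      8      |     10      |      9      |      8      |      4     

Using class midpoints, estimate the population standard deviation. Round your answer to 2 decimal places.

7.55

Midpoints: 23.5, 28.5, 33.5, 38.5, 43.5, 48.5
n = 45, Σfm = 1592.5, mean = 35.3889
Σfm² = 58921.25
Σf(m − x̄)² = Σfm² − (Σfm)²/n = 58921.25 − 1592.5²/45 = 2564.4444
Population variance = 2564.4444 / 45 = 56.9877
Standard deviation = √56.9877 = 7.5490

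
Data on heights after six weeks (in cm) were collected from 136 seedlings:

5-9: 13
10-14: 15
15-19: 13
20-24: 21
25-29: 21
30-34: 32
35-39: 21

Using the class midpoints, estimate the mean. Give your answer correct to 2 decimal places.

24.43

Midpoints: 7, 12, 17, 22, 27, 32, 37
Σfm = 13×7 + 15×12 + 13×17 + 21×22 + 21×27 + 32×32 + 21×37 = 3322
n = Σf = 136
Mean = 3322 / 136 = 24.4265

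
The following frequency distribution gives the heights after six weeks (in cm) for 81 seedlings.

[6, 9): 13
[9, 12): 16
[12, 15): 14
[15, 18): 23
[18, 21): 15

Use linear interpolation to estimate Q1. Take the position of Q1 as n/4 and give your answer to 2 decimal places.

Cumulative frequencies: 13, 29, 43, 66, 81
n = 81; position = n/4 = 20.25.
This falls in the class [9, 12): L = 9, F = 13, f = 16, h = 3.
Lower quartile ≈ 9 + ((20.25 − 13) / 16) × 3 = 10.3594

10.36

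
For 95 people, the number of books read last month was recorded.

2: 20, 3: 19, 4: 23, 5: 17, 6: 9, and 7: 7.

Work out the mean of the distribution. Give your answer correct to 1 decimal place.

Values: 2, 3, 4, 5, 6, 7
Σfx = 20×2 + 19×3 + 23×4 + 17×5 + 9×6 + 7×7 = 377
n = Σf = 95
Mean = 377 / 95 = 3.9684

4.0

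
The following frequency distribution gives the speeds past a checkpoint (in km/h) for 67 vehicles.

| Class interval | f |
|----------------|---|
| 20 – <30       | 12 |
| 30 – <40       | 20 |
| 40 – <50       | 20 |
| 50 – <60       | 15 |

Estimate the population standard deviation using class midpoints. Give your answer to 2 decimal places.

Midpoints: 25, 35, 45, 55
n = 67, Σfm = 2725, mean = 40.6716
Σfm² = 117875
Σf(m − x̄)² = Σfm² − (Σfm)²/n = 117875 − 2725²/67 = 7044.7761
Population variance = 7044.7761 / 67 = 105.1459
Standard deviation = √105.1459 = 10.2541

10.25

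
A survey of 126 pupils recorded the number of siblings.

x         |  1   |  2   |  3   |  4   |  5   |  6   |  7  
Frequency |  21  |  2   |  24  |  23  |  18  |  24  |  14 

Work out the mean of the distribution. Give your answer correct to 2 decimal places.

4.13

Values: 1, 2, 3, 4, 5, 6, 7
Σfx = 21×1 + 2×2 + 24×3 + 23×4 + 18×5 + 24×6 + 14×7 = 521
n = Σf = 126
Mean = 521 / 126 = 4.1349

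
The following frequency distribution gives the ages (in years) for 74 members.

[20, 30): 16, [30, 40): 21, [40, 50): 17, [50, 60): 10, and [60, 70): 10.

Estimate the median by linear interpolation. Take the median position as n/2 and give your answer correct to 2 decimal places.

40.00

Cumulative frequencies: 16, 37, 54, 64, 74
n = 74; position = n/2 = 37.
This falls in the class [30, 40): L = 30, F = 16, f = 21, h = 10.
Median ≈ 30 + ((37 − 16) / 21) × 10 = 40.0000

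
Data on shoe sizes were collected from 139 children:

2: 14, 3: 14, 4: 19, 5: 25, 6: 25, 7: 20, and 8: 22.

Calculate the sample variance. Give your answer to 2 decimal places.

3.56

Values: 2, 3, 4, 5, 6, 7, 8
n = 139, Σfx = 737, mean = 5.3022
Σfx² = 4399
Σf(x − x̄)² = Σfx² − (Σfx)²/n = 4399 − 737²/139 = 491.3094
Sample variance = 491.3094 / 138 = 3.5602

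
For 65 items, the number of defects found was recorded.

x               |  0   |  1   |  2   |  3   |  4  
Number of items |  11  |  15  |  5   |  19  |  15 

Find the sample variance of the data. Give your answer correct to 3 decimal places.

2.122

Values: 0, 1, 2, 3, 4
n = 65, Σfx = 142, mean = 2.1846
Σfx² = 446
Σf(x − x̄)² = Σfx² − (Σfx)²/n = 446 − 142²/65 = 135.7846
Sample variance = 135.7846 / 64 = 2.1216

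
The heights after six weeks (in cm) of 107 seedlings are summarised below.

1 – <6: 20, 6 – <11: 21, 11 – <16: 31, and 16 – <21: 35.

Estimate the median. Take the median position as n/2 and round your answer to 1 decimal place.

Cumulative frequencies: 20, 41, 72, 107
n = 107; position = n/2 = 53.5.
This falls in the class 11 – <16: L = 11, F = 41, f = 31, h = 5.
Median ≈ 11 + ((53.5 − 41) / 31) × 5 = 13.0161

13.0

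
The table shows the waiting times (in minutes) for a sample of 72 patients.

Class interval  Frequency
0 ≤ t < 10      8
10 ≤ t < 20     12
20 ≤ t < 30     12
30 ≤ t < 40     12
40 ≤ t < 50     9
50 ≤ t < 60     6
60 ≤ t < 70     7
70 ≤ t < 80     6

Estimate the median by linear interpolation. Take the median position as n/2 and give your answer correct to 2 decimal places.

33.33

Cumulative frequencies: 8, 20, 32, 44, 53, 59, 66, 72
n = 72; position = n/2 = 36.
This falls in the class 30 ≤ t < 40: L = 30, F = 32, f = 12, h = 10.
Median ≈ 30 + ((36 − 32) / 12) × 10 = 33.3333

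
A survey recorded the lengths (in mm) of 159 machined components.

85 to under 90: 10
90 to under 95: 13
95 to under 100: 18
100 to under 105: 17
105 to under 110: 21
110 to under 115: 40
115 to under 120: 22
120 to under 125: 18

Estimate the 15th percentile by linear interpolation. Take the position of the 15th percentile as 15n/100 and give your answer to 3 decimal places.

Cumulative frequencies: 10, 23, 41, 58, 79, 119, 141, 159
n = 159; position = 15n/100 = 23.85.
This falls in the class 95 to under 100: L = 95, F = 23, f = 18, h = 5.
15th percentile ≈ 95 + ((23.85 − 23) / 18) × 5 = 95.2361

95.236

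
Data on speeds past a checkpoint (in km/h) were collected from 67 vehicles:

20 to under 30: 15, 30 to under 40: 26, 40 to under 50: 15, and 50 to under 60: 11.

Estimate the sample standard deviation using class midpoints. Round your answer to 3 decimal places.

Midpoints: 25, 35, 45, 55
n = 67, Σfm = 2565, mean = 38.2836
Σfm² = 104875
Σf(m − x̄)² = Σfm² − (Σfm)²/n = 104875 − 2565²/67 = 6677.6119
Sample variance = 6677.6119 / 66 = 101.1759
Standard deviation = √101.1759 = 10.0586

10.059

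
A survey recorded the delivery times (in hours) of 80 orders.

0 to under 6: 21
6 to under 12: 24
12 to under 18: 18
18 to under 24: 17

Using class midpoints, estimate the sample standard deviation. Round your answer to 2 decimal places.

6.58

Midpoints: 3, 9, 15, 21
n = 80, Σfm = 906, mean = 11.3250
Σfm² = 13680
Σf(m − x̄)² = Σfm² − (Σfm)²/n = 13680 − 906²/80 = 3419.5500
Sample variance = 3419.5500 / 79 = 43.2854
Standard deviation = √43.2854 = 6.5792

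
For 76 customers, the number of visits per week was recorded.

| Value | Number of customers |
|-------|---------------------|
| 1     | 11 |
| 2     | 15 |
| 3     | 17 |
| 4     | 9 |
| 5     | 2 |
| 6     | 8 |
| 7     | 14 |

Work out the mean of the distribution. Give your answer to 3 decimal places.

Values: 1, 2, 3, 4, 5, 6, 7
Σfx = 11×1 + 15×2 + 17×3 + 9×4 + 2×5 + 8×6 + 14×7 = 284
n = Σf = 76
Mean = 284 / 76 = 3.7368

3.737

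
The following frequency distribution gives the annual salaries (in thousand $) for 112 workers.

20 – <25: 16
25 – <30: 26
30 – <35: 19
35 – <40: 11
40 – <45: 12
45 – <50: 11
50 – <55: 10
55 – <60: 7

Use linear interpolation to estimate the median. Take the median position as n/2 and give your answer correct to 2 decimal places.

Cumulative frequencies: 16, 42, 61, 72, 84, 95, 105, 112
n = 112; position = n/2 = 56.
This falls in the class 30 – <35: L = 30, F = 42, f = 19, h = 5.
Median ≈ 30 + ((56 − 42) / 19) × 5 = 33.6842

33.68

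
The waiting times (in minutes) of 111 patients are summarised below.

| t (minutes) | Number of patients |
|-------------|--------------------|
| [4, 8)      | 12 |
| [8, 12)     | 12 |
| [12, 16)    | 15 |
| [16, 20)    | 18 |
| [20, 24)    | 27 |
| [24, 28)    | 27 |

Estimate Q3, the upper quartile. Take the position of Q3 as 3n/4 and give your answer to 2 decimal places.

23.89

Cumulative frequencies: 12, 24, 39, 57, 84, 111
n = 111; position = 3n/4 = 83.25.
This falls in the class [20, 24): L = 20, F = 57, f = 27, h = 4.
Upper quartile ≈ 20 + ((83.25 − 57) / 27) × 4 = 23.8889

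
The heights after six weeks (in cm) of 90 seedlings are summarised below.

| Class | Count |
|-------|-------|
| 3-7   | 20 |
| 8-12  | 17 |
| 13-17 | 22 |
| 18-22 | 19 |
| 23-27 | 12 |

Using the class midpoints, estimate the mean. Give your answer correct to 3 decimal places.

Midpoints: 5, 10, 15, 20, 25
Σfm = 20×5 + 17×10 + 22×15 + 19×20 + 12×25 = 1280
n = Σf = 90
Mean = 1280 / 90 = 14.2222

14.222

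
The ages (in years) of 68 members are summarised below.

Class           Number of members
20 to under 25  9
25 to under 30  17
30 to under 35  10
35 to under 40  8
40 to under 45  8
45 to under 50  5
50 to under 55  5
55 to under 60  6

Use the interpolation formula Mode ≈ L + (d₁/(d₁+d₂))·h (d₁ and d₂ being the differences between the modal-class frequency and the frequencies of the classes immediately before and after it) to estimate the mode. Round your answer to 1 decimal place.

Modal class: 25 to under 30 (highest frequency 17).
d₁ = 17 − 9 = 8, d₂ = 17 − 10 = 7
Mode ≈ 25 + (8/(8+7)) × 5 = 25 + 2.6667 = 27.6667

27.7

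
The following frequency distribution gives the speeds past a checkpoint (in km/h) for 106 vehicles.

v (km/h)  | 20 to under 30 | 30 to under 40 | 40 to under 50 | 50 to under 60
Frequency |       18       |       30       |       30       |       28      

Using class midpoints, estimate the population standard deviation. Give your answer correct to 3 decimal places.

Midpoints: 25, 35, 45, 55
n = 106, Σfm = 4390, mean = 41.4151
Σfm² = 193450
Σf(m − x̄)² = Σfm² − (Σfm)²/n = 193450 − 4390²/106 = 11637.7358
Population variance = 11637.7358 / 106 = 109.7900
Standard deviation = √109.7900 = 10.4781

10.478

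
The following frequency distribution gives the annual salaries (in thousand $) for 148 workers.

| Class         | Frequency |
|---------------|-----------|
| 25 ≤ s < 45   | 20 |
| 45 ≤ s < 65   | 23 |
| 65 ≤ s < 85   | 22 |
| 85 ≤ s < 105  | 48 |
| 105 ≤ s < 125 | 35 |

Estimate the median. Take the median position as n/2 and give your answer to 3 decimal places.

Cumulative frequencies: 20, 43, 65, 113, 148
n = 148; position = n/2 = 74.
This falls in the class 85 ≤ s < 105: L = 85, F = 65, f = 48, h = 20.
Median ≈ 85 + ((74 − 65) / 48) × 20 = 88.7500

88.750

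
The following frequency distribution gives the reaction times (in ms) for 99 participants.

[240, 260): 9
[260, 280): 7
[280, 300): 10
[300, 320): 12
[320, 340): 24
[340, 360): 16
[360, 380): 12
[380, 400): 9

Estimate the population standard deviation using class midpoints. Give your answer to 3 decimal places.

40.157

Midpoints: 250, 270, 290, 310, 330, 350, 370, 390
n = 99, Σfm = 32230, mean = 325.5556
Σfm² = 10652300
Σf(m − x̄)² = Σfm² − (Σfm)²/n = 10652300 − 32230²/99 = 159644.4444
Population variance = 159644.4444 / 99 = 1612.5701
Standard deviation = √1612.5701 = 40.1568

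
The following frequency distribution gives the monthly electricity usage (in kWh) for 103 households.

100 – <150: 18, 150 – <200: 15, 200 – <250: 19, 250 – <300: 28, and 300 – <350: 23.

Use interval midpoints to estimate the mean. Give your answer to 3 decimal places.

Midpoints: 125, 175, 225, 275, 325
Σfm = 18×125 + 15×175 + 19×225 + 28×275 + 23×325 = 24325
n = Σf = 103
Mean = 24325 / 103 = 236.1650

236.165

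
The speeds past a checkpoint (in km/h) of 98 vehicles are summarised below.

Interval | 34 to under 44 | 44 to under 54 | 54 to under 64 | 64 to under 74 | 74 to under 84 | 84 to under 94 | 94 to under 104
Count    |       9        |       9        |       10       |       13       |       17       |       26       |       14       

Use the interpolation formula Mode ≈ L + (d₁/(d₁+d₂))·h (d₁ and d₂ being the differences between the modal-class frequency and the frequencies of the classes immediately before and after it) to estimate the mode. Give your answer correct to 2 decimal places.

88.29

Modal class: 84 to under 94 (highest frequency 26).
d₁ = 26 − 17 = 9, d₂ = 26 − 14 = 12
Mode ≈ 84 + (9/(9+12)) × 10 = 84 + 4.2857 = 88.2857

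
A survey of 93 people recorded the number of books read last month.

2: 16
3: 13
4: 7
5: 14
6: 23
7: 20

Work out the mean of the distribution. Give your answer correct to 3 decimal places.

4.806

Values: 2, 3, 4, 5, 6, 7
Σfx = 16×2 + 13×3 + 7×4 + 14×5 + 23×6 + 20×7 = 447
n = Σf = 93
Mean = 447 / 93 = 4.8065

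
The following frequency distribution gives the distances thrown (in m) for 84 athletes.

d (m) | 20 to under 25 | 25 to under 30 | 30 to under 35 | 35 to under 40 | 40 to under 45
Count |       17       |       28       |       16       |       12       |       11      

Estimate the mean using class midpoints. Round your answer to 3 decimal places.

30.833

Midpoints: 22.5, 27.5, 32.5, 37.5, 42.5
Σfm = 17×22.5 + 28×27.5 + 16×32.5 + 12×37.5 + 11×42.5 = 2590
n = Σf = 84
Mean = 2590 / 84 = 30.8333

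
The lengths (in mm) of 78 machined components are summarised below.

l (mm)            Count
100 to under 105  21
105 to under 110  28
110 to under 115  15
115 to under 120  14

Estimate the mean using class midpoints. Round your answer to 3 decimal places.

108.910

Midpoints: 102.5, 107.5, 112.5, 117.5
Σfm = 21×102.5 + 28×107.5 + 15×112.5 + 14×117.5 = 8495
n = Σf = 78
Mean = 8495 / 78 = 108.9103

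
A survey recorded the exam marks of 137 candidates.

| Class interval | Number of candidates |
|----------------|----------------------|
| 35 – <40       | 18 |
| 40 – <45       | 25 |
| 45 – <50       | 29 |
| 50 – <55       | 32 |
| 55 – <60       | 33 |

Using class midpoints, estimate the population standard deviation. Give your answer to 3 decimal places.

Midpoints: 37.5, 42.5, 47.5, 52.5, 57.5
n = 137, Σfm = 6692.5, mean = 48.8504
Σfm² = 333206.25
Σf(m − x̄)² = Σfm² − (Σfm)²/n = 333206.25 − 6692.5²/137 = 6275.1825
Population variance = 6275.1825 / 137 = 45.8043
Standard deviation = √45.8043 = 6.7679

6.768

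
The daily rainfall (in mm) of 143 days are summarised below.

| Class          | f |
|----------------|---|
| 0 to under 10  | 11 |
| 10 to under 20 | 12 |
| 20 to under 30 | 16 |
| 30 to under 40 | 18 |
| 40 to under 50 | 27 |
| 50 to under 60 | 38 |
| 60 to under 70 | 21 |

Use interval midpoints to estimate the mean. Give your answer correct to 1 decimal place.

Midpoints: 5, 15, 25, 35, 45, 55, 65
Σfm = 11×5 + 12×15 + 16×25 + 18×35 + 27×45 + 38×55 + 21×65 = 5935
n = Σf = 143
Mean = 5935 / 143 = 41.5035

41.5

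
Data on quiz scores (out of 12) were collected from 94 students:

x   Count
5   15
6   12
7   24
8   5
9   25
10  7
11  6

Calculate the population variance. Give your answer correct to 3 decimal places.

3.194

Values: 5, 6, 7, 8, 9, 10, 11
n = 94, Σfx = 716, mean = 7.6170
Σfx² = 5754
Σf(x − x̄)² = Σfx² − (Σfx)²/n = 5754 − 716²/94 = 300.2128
Population variance = 300.2128 / 94 = 3.1938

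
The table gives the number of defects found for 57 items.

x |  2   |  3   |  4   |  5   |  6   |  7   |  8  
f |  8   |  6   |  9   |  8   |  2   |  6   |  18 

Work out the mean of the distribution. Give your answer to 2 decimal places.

5.40

Values: 2, 3, 4, 5, 6, 7, 8
Σfx = 8×2 + 6×3 + 9×4 + 8×5 + 2×6 + 6×7 + 18×8 = 308
n = Σf = 57
Mean = 308 / 57 = 5.4035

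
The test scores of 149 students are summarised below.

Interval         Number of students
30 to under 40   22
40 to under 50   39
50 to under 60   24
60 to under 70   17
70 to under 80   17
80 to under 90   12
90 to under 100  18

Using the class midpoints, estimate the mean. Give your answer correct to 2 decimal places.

Midpoints: 35, 45, 55, 65, 75, 85, 95
Σfm = 22×35 + 39×45 + 24×55 + 17×65 + 17×75 + 12×85 + 18×95 = 8955
n = Σf = 149
Mean = 8955 / 149 = 60.1007

60.10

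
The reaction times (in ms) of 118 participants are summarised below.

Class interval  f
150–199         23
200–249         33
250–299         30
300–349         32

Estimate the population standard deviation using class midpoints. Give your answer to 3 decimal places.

54.126

Midpoints: 174.5, 224.5, 274.5, 324.5
n = 118, Σfm = 30041, mean = 254.5847
Σfm² = 7993679.5
Σf(m − x̄)² = Σfm² − (Σfm)²/n = 7993679.5 − 30041²/118 = 345699.1525
Population variance = 345699.1525 / 118 = 2929.6538
Standard deviation = √2929.6538 = 54.1263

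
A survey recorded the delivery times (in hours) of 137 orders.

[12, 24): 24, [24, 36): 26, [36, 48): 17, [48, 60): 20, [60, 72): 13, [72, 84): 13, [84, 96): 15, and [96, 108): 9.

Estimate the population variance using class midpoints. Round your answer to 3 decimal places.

712.412

Midpoints: 18, 30, 42, 54, 66, 78, 90, 102
n = 137, Σfm = 7146, mean = 52.1606
Σfm² = 470340
Σf(m − x̄)² = Σfm² − (Σfm)²/n = 470340 − 7146²/137 = 97600.4672
Population variance = 97600.4672 / 137 = 712.4122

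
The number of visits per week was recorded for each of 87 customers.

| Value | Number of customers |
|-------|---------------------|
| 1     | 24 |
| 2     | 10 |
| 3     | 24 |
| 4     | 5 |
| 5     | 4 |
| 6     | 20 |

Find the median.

Cumulative frequencies: 24, 34, 58, 63, 67, 87
n = 87, so the median is the value in position (n+1)/2 = 44.
Position 44 falls at value 3.

3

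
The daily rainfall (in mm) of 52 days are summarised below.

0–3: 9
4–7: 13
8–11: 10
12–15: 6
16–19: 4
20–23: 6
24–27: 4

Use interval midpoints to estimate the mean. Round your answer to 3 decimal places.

Midpoints: 1.5, 5.5, 9.5, 13.5, 17.5, 21.5, 25.5
Σfm = 9×1.5 + 13×5.5 + 10×9.5 + 6×13.5 + 4×17.5 + 6×21.5 + 4×25.5 = 562
n = Σf = 52
Mean = 562 / 52 = 10.8077

10.808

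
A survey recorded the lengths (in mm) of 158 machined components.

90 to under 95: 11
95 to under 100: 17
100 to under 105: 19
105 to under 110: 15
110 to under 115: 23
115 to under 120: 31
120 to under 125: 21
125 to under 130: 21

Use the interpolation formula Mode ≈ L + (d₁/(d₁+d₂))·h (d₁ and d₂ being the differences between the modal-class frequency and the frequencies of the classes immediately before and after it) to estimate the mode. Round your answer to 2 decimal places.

117.22

Modal class: 115 to under 120 (highest frequency 31).
d₁ = 31 − 23 = 8, d₂ = 31 − 21 = 10
Mode ≈ 115 + (8/(8+10)) × 5 = 115 + 2.2222 = 117.2222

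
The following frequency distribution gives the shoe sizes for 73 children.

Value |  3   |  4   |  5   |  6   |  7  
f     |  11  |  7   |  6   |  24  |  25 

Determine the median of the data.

6

Cumulative frequencies: 11, 18, 24, 48, 73
n = 73, so the median is the value in position (n+1)/2 = 37.
Position 37 falls at value 6.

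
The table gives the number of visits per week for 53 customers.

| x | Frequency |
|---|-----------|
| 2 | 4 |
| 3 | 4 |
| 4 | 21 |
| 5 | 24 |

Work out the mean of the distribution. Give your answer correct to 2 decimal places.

4.23

Values: 2, 3, 4, 5
Σfx = 4×2 + 4×3 + 21×4 + 24×5 = 224
n = Σf = 53
Mean = 224 / 53 = 4.2264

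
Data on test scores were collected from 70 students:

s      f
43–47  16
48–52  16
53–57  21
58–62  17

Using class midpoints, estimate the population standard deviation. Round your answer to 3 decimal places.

5.453

Midpoints: 45, 50, 55, 60
n = 70, Σfm = 3695, mean = 52.7857
Σfm² = 197125
Σf(m − x̄)² = Σfm² − (Σfm)²/n = 197125 − 3695²/70 = 2081.7857
Population variance = 2081.7857 / 70 = 29.7398
Standard deviation = √29.7398 = 5.4534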